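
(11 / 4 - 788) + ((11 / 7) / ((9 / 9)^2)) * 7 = -3097 / 4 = -774.25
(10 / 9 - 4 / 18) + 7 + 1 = 80 / 9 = 8.89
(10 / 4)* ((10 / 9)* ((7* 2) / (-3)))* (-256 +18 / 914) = 40944050 / 12339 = 3318.26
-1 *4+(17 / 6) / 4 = -79 / 24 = -3.29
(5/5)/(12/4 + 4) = 1/7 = 0.14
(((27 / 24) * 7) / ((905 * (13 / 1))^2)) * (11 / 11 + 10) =693 / 1107321800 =0.00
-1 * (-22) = 22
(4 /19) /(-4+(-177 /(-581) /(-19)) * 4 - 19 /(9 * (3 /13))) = -62748 /3937961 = -0.02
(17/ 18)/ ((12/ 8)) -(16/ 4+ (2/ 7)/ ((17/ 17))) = -691/ 189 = -3.66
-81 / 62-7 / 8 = -541 / 248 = -2.18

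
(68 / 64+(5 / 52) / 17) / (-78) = -1259 / 91936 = -0.01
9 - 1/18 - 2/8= 8.69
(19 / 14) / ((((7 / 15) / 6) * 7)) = 855 / 343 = 2.49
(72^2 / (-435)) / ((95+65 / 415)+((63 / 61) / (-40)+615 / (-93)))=-723239424 / 5372018203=-0.13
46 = 46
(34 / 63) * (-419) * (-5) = 1130.63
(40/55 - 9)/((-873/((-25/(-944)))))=2275/9065232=0.00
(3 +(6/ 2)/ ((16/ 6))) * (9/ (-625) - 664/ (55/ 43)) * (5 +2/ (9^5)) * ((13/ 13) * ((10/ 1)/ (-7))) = 1053765772453/ 68890500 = 15296.24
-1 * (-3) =3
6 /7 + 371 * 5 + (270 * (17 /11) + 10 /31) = 5426731 /2387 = 2273.45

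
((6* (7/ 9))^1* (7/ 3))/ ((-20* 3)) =-49/ 270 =-0.18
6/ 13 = 0.46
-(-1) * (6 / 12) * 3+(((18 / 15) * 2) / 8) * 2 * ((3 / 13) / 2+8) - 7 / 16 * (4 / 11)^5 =66645994 / 10468315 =6.37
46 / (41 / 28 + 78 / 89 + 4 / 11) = 1260952 / 74131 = 17.01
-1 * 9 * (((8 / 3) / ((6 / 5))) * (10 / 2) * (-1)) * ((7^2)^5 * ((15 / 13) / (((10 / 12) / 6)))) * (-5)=-15253663446000 / 13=-1173358726615.38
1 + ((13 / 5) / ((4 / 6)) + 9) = 139 / 10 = 13.90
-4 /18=-2 /9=-0.22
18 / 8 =9 / 4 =2.25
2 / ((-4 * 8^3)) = -1 / 1024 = -0.00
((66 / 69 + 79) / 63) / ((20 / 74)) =22681 / 4830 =4.70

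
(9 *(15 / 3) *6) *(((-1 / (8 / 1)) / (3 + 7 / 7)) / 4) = -135 / 64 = -2.11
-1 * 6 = -6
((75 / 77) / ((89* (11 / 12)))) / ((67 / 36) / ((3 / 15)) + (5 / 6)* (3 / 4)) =12960 / 10779769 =0.00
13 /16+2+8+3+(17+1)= 509 /16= 31.81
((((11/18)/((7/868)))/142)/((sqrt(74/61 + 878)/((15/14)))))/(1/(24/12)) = 1705 *sqrt(51118)/9995664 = 0.04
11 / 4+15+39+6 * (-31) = -517 / 4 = -129.25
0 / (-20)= 0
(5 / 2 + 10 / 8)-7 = -13 / 4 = -3.25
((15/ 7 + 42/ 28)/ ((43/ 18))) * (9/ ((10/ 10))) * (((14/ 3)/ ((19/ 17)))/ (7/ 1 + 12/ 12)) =23409/ 3268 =7.16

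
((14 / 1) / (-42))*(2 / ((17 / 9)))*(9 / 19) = -54 / 323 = -0.17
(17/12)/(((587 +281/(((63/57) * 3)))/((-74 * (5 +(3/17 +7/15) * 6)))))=-585081/423200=-1.38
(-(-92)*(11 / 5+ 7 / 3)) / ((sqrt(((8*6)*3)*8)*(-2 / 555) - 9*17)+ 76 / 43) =-11974362519280 / 4342021159011+ 6847867648*sqrt(2) / 4342021159011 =-2.76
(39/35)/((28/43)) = 1677/980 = 1.71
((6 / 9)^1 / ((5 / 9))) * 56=336 / 5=67.20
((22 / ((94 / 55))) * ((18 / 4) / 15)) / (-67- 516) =-33 / 4982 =-0.01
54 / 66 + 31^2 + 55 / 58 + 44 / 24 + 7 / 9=2771599 / 2871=965.38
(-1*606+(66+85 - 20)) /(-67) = 475 /67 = 7.09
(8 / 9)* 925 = 7400 / 9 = 822.22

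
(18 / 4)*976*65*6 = 1712880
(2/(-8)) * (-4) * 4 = 4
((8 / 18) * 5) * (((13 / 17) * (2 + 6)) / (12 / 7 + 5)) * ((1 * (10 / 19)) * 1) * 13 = 1892800 / 136629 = 13.85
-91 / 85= -1.07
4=4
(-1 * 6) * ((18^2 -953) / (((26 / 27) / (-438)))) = -22315662 / 13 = -1716589.38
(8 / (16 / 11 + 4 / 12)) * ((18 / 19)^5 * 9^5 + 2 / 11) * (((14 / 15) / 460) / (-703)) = -1374635428712 / 2362126639129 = -0.58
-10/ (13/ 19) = -190/ 13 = -14.62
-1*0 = 0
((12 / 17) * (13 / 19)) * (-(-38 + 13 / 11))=63180 / 3553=17.78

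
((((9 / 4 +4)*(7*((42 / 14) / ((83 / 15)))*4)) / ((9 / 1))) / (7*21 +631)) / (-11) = -875 / 710314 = -0.00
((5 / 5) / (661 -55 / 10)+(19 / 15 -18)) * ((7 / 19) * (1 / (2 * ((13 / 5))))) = -255913 / 215878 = -1.19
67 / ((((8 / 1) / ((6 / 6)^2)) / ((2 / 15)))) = 67 / 60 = 1.12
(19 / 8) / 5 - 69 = -2741 / 40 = -68.52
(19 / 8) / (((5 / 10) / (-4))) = -19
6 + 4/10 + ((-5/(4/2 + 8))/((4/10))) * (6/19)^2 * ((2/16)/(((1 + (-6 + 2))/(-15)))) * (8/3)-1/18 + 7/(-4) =285047/64980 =4.39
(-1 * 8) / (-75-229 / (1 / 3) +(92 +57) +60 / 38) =152 / 11617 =0.01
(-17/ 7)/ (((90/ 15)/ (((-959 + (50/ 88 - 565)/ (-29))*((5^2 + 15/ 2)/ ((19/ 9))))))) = 3974184435/ 678832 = 5854.44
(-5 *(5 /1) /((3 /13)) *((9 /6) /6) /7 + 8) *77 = 3817 /12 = 318.08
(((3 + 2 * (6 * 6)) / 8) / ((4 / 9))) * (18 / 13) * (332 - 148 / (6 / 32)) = -694575 / 52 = -13357.21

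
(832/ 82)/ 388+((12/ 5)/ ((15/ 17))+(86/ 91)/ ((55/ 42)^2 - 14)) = 2.67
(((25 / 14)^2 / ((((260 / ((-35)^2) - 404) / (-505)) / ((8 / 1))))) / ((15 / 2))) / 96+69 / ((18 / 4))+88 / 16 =148707625 / 7122816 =20.88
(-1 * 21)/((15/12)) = -84/5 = -16.80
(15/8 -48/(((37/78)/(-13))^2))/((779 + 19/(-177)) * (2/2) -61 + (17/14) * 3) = -489165537231/9790896340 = -49.96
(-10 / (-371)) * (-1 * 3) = -30 / 371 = -0.08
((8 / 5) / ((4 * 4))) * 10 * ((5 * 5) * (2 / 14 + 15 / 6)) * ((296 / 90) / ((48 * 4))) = 6845 / 6048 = 1.13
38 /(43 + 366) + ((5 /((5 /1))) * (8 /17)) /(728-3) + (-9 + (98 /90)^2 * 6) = -243950107 /136104975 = -1.79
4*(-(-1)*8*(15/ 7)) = 480/ 7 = 68.57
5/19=0.26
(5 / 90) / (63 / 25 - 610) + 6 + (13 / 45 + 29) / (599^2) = 980838335929 / 163473323610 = 6.00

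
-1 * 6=-6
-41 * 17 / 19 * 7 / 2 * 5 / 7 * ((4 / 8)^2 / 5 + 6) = -84337 / 152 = -554.85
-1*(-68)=68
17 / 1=17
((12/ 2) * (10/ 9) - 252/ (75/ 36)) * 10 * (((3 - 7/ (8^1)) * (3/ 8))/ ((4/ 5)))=-36431/ 32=-1138.47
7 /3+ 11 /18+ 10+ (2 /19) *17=5039 /342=14.73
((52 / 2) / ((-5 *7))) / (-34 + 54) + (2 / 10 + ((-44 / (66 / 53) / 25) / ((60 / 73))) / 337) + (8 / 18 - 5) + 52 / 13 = -1055714 / 2653875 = -0.40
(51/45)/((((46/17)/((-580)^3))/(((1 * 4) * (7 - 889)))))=6631154476800/23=288311064208.70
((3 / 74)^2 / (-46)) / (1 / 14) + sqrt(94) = -63 / 125948 + sqrt(94) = 9.69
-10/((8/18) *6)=-15/4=-3.75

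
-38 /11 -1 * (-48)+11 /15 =7471 /165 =45.28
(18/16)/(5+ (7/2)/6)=27/134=0.20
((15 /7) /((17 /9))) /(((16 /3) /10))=2025 /952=2.13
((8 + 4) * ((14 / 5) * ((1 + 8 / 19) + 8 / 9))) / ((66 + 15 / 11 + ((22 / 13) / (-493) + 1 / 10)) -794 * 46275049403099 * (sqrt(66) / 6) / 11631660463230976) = 203222746385828229171749903900151964512665600 * sqrt(66) / 22542581887589488734256645453833791028395259213 + 8680091092183461668282482671020529713015685120 / 7514193962529829578085548484611263676131753071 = 1.23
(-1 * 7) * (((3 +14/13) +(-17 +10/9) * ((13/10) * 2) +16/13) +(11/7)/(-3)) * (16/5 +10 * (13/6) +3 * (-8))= 149579/675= 221.60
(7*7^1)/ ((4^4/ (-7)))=-343/ 256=-1.34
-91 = -91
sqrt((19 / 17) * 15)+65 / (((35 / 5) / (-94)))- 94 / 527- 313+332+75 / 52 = -163551249 / 191828+sqrt(4845) / 17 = -848.50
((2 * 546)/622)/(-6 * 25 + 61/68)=-37128/3153229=-0.01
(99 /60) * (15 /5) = 99 /20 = 4.95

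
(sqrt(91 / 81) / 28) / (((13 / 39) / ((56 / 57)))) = 0.11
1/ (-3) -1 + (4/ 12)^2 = -11/ 9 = -1.22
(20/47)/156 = 0.00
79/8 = 9.88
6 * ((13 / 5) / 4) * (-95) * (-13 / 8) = 9633 / 16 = 602.06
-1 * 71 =-71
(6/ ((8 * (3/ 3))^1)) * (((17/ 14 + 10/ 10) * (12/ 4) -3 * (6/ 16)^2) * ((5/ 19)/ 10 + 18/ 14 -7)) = -12650193/ 476672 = -26.54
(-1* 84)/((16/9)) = -189/4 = -47.25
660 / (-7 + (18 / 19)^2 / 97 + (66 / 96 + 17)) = 123259840 / 1997697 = 61.70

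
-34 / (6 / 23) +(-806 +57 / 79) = -221740 / 237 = -935.61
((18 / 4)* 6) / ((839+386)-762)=27 / 463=0.06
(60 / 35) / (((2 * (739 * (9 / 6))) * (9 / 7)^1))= 4 / 6651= 0.00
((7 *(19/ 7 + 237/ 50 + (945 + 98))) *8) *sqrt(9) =4411908/ 25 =176476.32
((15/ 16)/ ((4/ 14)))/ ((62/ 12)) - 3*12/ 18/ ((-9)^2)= 24523/ 40176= 0.61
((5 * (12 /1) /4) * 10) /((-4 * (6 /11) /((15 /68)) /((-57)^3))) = 763921125 /272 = 2808533.55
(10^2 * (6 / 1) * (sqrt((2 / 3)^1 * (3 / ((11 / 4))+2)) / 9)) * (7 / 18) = 1400 * sqrt(561) / 891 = 37.22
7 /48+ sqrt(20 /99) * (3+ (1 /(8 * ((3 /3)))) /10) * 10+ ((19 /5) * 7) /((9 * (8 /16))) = 19.60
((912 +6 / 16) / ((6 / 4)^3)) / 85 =811 / 255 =3.18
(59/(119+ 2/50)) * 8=1475/372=3.97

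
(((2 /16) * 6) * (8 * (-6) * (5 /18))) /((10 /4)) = -4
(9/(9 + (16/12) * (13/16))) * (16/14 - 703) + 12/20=-2650479/4235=-625.85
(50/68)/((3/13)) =325/102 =3.19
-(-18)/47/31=18/1457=0.01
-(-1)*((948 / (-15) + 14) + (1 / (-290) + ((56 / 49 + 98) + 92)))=288137 / 2030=141.94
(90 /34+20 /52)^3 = 300763000 /10793861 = 27.86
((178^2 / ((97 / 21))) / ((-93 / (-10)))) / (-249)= -2217880 / 748743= -2.96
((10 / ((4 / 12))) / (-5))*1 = -6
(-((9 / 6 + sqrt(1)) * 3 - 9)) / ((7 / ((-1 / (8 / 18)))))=-27 / 56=-0.48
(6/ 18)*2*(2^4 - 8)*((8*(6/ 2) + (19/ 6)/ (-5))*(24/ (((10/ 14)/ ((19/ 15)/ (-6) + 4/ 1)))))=15865.24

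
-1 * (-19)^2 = -361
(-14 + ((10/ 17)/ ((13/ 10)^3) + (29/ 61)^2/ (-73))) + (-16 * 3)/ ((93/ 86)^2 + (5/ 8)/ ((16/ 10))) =-83351080330253699/ 1872899088266453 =-44.50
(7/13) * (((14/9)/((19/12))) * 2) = 784/741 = 1.06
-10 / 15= -2 / 3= -0.67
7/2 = 3.50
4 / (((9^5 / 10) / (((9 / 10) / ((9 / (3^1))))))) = 4 / 19683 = 0.00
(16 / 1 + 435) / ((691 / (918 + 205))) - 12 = 498181 / 691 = 720.96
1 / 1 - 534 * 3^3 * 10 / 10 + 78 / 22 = -158548 / 11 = -14413.45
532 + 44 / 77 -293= 1677 / 7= 239.57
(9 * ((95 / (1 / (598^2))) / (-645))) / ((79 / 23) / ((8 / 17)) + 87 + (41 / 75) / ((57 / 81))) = -1781511607200 / 357313703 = -4985.85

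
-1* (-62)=62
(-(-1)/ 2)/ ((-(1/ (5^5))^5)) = -298023223876953125/ 2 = -149011611938476562.50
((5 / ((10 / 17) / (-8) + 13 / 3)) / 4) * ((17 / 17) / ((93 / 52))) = 4420 / 26939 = 0.16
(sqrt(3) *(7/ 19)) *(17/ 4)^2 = 2023 *sqrt(3)/ 304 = 11.53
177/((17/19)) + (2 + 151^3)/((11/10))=585339003/187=3130155.10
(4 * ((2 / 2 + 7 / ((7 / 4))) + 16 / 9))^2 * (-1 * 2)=-119072 / 81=-1470.02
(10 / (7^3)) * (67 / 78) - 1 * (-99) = 1324658 / 13377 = 99.03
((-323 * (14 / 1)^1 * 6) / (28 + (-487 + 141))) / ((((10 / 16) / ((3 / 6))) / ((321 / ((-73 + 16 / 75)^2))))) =6532029000 / 1579436093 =4.14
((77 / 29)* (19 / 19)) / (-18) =-77 / 522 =-0.15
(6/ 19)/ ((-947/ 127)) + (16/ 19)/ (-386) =-154642/ 3472649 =-0.04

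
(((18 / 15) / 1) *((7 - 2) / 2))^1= 3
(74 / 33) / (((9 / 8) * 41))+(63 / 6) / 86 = 357541 / 2094444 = 0.17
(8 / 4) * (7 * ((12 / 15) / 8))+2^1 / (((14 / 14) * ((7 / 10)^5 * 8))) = 2.89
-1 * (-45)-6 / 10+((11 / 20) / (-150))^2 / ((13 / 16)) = 324675121 / 7312500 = 44.40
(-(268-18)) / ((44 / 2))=-125 / 11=-11.36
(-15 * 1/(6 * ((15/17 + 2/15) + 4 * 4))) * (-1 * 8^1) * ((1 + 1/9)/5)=3400/13017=0.26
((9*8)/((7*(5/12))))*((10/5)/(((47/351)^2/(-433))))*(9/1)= -829637505216/77315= -10730615.08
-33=-33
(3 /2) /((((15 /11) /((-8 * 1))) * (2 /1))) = -22 /5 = -4.40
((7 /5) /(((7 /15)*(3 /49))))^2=2401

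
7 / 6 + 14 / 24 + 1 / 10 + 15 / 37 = 1669 / 740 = 2.26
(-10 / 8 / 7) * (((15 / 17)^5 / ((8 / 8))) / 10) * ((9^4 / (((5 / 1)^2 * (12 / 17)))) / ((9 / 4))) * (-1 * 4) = 7381125 / 1169294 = 6.31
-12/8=-3/2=-1.50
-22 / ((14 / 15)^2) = -2475 / 98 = -25.26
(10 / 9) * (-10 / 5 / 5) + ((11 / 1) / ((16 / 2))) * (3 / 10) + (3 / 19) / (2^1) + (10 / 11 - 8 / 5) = -0.64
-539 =-539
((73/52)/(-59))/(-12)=73/36816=0.00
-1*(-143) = 143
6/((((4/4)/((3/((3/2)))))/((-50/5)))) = -120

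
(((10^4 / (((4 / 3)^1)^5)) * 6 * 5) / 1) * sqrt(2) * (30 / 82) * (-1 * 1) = -34171875 * sqrt(2) / 1312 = -36834.09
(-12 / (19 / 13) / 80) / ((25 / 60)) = -0.25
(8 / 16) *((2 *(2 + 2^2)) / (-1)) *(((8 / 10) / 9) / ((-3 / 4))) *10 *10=640 / 9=71.11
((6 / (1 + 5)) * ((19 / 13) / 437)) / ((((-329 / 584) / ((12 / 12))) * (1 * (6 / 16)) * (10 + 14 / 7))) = -1168 / 885339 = -0.00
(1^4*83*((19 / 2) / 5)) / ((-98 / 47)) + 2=-72159 / 980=-73.63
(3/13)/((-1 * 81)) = -1/351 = -0.00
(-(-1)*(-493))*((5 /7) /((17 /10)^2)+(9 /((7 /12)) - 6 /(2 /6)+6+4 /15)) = -3469328 /1785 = -1943.60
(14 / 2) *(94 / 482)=329 / 241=1.37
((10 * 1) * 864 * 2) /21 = 5760 /7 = 822.86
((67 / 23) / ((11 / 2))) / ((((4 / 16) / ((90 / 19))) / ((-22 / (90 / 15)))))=-16080 / 437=-36.80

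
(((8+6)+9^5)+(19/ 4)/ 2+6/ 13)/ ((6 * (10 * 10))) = 6142847/ 62400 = 98.44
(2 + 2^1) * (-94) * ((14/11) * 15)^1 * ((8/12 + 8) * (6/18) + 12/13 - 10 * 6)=173027680/429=403327.93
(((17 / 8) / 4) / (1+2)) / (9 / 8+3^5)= 17 / 23436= 0.00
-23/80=-0.29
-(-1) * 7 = 7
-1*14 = -14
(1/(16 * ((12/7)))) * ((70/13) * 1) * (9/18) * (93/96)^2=235445/2555904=0.09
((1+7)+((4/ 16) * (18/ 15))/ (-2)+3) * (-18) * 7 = -13671/ 10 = -1367.10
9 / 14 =0.64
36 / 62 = 18 / 31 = 0.58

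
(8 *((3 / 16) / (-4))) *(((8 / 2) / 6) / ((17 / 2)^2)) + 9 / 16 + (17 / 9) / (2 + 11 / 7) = 1131881 / 1040400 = 1.09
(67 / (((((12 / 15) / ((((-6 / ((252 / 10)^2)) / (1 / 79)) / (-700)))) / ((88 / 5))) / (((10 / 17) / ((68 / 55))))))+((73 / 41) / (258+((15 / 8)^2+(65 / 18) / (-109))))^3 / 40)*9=84474536358328789288367269813973 / 12551676682163021259581316040680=6.73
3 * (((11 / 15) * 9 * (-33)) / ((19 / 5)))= -3267 / 19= -171.95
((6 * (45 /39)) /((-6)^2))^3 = 125 /17576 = 0.01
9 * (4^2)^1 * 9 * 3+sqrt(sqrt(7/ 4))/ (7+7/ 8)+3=4 * sqrt(2) * 7^(1/ 4)/ 63+3891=3891.15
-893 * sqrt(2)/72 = -17.54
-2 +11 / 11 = -1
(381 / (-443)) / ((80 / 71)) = -27051 / 35440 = -0.76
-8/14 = -0.57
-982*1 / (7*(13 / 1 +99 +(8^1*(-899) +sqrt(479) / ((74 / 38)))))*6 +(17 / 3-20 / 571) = 4142076*sqrt(479) / 480360080767 +4731860264749169 / 822856818353871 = 5.75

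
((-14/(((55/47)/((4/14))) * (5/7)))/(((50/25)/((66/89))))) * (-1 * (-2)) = -3.55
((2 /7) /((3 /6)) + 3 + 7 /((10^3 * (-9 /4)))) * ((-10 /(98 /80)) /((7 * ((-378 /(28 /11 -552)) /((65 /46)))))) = -8831649944 /1033277553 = -8.55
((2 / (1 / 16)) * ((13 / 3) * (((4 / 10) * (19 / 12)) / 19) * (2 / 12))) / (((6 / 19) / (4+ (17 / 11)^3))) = 18.76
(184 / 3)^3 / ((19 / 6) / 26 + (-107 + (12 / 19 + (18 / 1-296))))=-6154749952 / 10250163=-600.45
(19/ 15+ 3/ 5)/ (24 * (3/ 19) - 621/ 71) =-37772/ 100305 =-0.38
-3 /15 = -1 /5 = -0.20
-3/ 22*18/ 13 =-0.19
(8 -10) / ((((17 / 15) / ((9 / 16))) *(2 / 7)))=-945 / 272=-3.47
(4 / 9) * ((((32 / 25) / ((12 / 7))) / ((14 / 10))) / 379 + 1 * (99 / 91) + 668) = 1384573292 / 4656015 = 297.37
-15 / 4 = -3.75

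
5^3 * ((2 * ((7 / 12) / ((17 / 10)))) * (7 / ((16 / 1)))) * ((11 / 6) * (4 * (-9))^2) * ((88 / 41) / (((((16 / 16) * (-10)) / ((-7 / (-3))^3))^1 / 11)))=-5592529250 / 2091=-2674571.62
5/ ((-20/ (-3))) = 3/ 4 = 0.75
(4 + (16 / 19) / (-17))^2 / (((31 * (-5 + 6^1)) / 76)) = 6512704 / 170221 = 38.26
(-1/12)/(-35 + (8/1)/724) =181/75996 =0.00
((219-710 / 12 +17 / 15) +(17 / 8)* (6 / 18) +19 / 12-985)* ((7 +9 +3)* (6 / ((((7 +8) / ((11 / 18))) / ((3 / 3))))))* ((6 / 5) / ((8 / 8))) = -20609281 / 4500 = -4579.84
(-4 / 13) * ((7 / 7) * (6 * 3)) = -72 / 13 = -5.54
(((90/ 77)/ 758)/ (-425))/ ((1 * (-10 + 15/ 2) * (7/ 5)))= 18/ 17363885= 0.00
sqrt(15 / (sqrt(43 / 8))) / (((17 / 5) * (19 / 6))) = 30 * sqrt(15) * 86^(3 / 4) / 13889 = 0.24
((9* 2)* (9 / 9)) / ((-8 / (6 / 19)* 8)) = -27 / 304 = -0.09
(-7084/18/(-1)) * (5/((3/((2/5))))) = 7084/27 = 262.37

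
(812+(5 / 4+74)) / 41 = 3549 / 164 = 21.64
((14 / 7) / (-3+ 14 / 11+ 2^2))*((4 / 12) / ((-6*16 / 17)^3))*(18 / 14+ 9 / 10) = -918731 / 258048000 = -0.00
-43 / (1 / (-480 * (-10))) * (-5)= 1032000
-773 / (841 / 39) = -30147 / 841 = -35.85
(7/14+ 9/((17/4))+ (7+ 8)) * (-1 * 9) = -5391/34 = -158.56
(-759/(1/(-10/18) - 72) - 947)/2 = -57608/123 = -468.36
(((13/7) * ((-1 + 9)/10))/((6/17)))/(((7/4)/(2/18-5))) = -77792/6615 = -11.76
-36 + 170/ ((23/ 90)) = 629.22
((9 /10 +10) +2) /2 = 129 /20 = 6.45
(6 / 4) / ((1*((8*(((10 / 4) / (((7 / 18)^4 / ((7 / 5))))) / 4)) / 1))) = 343 / 69984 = 0.00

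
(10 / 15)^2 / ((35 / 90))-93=-643 / 7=-91.86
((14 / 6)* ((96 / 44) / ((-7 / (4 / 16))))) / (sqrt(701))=-2* sqrt(701) / 7711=-0.01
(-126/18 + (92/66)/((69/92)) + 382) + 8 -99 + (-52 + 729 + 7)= 96016/99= 969.86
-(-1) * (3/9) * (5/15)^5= 1/729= 0.00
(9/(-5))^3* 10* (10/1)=-2916/5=-583.20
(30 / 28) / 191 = 15 / 2674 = 0.01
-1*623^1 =-623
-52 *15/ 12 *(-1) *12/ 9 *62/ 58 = 8060/ 87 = 92.64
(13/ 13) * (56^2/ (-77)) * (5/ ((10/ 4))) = -81.45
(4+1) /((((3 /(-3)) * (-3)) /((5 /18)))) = 25 /54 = 0.46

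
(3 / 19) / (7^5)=3 / 319333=0.00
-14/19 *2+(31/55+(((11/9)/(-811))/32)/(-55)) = -222122959/244078560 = -0.91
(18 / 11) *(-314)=-5652 / 11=-513.82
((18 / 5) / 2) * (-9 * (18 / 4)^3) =-59049 / 40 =-1476.22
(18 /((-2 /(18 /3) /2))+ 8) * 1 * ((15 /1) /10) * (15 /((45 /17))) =-850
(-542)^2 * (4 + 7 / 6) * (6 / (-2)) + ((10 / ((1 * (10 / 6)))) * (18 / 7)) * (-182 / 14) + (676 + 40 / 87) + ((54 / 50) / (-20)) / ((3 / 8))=-4552866.26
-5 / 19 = -0.26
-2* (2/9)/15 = -4/135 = -0.03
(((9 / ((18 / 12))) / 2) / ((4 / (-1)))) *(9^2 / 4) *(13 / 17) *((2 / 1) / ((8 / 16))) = -3159 / 68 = -46.46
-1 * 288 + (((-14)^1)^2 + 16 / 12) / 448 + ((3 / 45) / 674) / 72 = -1465242293 / 5095440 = -287.56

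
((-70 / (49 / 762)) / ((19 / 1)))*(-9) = 68580 / 133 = 515.64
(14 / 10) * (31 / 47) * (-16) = -3472 / 235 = -14.77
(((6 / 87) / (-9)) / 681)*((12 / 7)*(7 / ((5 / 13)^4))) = -0.01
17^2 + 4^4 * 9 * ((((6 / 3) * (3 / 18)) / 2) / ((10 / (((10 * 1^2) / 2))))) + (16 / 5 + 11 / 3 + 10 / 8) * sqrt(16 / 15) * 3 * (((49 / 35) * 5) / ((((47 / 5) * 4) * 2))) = 3409 * sqrt(15) / 5640 + 481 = 483.34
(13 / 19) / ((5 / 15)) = 39 / 19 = 2.05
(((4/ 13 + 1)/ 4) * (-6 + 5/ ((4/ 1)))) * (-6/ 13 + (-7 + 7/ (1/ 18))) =-497743/ 2704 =-184.08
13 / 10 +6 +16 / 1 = 233 / 10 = 23.30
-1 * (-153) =153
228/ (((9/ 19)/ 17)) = 24548/ 3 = 8182.67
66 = 66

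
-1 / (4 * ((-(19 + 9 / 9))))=1 / 80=0.01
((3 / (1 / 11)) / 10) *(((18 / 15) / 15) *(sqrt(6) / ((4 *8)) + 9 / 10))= 33 *sqrt(6) / 4000 + 297 / 1250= 0.26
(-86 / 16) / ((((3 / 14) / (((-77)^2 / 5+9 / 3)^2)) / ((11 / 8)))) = -3655668478 / 75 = -48742246.37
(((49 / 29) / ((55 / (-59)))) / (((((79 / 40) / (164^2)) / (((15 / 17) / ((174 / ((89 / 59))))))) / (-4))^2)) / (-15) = 1796931241851289600 / 85646963562567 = 20980.68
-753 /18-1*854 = -895.83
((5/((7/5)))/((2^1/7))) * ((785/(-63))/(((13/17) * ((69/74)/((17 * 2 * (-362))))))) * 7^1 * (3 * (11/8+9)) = 3152578427875/5382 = 585763364.53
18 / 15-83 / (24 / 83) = -34301 / 120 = -285.84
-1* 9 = -9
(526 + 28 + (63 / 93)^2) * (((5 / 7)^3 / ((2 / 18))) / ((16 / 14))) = 599439375 / 376712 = 1591.24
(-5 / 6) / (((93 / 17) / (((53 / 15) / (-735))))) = 901 / 1230390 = 0.00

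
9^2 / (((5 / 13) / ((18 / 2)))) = 9477 / 5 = 1895.40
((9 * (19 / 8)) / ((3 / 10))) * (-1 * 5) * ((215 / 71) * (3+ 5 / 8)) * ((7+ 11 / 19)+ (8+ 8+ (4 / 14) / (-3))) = -730274375 / 7952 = -91835.31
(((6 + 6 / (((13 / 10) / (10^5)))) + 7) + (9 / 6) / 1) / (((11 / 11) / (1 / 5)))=92310.59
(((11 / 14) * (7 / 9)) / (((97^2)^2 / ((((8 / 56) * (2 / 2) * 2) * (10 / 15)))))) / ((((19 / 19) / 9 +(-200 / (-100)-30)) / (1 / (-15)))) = 22 / 6999567602265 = 0.00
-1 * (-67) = 67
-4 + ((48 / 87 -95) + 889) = 22926 / 29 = 790.55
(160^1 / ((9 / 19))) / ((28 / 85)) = 64600 / 63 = 1025.40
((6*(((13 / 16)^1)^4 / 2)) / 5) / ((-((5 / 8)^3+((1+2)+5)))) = -28561 / 900480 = -0.03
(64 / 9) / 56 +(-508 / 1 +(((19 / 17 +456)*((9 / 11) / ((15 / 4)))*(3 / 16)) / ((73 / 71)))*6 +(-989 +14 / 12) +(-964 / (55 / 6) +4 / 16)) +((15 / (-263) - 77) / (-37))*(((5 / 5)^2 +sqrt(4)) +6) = -246502404746221 / 167375730060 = -1472.75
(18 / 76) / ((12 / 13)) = 39 / 152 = 0.26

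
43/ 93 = 0.46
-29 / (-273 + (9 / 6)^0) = 0.11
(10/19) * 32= 320/19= 16.84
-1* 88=-88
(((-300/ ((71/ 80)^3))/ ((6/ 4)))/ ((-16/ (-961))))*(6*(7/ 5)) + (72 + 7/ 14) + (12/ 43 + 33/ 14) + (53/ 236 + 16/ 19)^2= -312500564365201494165/ 2166071307556016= -144270.67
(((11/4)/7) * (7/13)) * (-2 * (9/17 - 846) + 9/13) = 4112361/11492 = 357.85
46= 46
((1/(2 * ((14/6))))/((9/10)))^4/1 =625/194481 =0.00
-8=-8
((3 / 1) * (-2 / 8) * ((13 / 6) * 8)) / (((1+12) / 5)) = -5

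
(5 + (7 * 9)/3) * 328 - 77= 8451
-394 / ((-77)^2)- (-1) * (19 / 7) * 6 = 16.22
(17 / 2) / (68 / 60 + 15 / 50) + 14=857 / 43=19.93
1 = 1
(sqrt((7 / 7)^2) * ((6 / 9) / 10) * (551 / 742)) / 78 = 551 / 868140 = 0.00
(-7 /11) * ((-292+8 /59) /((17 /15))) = 1808100 /11033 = 163.88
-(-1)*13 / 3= 4.33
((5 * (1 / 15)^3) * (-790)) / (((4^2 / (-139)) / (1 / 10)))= 10981 / 10800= 1.02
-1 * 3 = -3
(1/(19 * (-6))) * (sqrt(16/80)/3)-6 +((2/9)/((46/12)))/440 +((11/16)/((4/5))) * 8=26569/30360-sqrt(5)/1710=0.87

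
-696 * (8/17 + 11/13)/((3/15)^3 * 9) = -2813000/221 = -12728.51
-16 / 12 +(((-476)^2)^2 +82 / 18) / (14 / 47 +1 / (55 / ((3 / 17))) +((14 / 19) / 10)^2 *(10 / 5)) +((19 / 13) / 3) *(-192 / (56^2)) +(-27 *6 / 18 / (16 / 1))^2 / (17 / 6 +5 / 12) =114929905449810979022569 / 698354250048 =164572500907.54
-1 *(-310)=310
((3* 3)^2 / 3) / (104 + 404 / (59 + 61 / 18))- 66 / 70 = -3032877 / 4342240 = -0.70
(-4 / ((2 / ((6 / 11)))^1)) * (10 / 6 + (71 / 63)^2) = -46624 / 14553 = -3.20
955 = 955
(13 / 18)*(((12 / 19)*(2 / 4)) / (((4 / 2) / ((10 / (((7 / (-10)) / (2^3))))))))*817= -223600 / 21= -10647.62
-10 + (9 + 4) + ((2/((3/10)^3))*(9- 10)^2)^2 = 4002187/729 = 5489.97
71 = 71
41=41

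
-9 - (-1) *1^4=-8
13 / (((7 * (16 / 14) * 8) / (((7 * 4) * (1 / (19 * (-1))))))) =-0.30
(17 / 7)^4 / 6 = 5.80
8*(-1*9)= -72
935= 935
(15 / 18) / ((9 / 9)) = 5 / 6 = 0.83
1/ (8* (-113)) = -1/ 904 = -0.00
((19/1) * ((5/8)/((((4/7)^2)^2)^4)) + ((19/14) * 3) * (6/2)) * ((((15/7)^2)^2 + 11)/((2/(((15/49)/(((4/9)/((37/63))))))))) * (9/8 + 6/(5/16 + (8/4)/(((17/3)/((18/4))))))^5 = 858179437.50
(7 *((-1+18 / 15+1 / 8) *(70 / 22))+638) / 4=56781 / 352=161.31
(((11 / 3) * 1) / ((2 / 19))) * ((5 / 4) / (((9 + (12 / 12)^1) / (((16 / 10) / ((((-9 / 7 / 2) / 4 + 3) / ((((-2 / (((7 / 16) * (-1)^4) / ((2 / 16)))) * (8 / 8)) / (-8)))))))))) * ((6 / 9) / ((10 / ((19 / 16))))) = 0.01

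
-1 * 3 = -3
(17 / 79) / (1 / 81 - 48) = -1377 / 307073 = -0.00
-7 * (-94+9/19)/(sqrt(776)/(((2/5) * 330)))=410487 * sqrt(194)/1843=3102.24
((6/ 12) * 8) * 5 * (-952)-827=-19867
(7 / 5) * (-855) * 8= -9576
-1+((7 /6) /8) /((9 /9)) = -41 /48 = -0.85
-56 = -56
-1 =-1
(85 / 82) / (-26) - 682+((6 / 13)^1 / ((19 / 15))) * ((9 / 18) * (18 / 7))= -193263657 / 283556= -681.57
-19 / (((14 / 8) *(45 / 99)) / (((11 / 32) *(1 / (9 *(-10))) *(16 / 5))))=2299 / 7875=0.29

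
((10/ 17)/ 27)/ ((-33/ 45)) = -0.03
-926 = -926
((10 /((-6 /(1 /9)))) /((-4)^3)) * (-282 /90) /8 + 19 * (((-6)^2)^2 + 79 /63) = 24647.82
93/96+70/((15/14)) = 6365/96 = 66.30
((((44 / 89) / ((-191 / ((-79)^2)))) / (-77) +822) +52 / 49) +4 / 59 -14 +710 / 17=711054311370 / 835449853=851.10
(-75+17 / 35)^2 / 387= 6801664 / 474075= 14.35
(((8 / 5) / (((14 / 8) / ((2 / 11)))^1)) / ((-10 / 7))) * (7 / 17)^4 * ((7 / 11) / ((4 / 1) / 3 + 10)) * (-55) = 806736 / 78092135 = 0.01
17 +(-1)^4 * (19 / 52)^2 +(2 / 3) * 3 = 51737 / 2704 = 19.13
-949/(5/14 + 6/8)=-26572/31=-857.16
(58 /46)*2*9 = 522 /23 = 22.70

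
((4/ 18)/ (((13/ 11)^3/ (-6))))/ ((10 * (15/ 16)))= -42592/ 494325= -0.09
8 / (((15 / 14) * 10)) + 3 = 281 / 75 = 3.75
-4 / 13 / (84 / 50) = -50 / 273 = -0.18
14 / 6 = 7 / 3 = 2.33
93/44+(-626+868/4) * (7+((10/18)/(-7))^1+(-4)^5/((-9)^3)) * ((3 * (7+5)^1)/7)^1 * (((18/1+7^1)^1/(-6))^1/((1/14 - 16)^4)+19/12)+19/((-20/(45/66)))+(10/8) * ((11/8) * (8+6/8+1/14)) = -1148804497594059097289/41459538224877696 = -27709.05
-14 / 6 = -7 / 3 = -2.33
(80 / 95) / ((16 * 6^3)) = 1 / 4104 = 0.00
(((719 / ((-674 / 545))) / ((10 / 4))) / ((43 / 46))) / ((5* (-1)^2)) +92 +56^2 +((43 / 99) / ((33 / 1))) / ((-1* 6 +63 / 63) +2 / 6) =3510840794239 / 1104648930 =3178.24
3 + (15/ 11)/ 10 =69/ 22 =3.14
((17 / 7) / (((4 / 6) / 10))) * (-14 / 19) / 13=-510 / 247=-2.06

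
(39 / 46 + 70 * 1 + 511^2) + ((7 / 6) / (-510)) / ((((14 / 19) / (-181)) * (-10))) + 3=367657788703 / 1407600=261194.79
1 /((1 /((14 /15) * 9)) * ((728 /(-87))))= -1.00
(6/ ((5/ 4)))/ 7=24/ 35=0.69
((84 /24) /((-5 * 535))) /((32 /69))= -0.00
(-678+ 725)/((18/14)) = 329/9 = 36.56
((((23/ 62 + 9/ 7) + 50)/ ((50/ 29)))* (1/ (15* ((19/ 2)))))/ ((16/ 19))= 216717/ 868000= 0.25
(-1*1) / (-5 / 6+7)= -6 / 37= -0.16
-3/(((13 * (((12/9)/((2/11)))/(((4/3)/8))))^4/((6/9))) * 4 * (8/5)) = -5/1712789917696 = -0.00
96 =96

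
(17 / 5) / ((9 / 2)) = 0.76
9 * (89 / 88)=801 / 88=9.10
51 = 51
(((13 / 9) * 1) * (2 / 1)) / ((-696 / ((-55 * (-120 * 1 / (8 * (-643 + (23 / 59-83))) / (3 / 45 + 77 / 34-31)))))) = -17928625 / 108913495794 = -0.00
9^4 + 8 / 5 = 32813 / 5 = 6562.60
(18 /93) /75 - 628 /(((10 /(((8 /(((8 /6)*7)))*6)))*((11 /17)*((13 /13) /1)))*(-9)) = 55.46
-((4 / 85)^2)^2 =-0.00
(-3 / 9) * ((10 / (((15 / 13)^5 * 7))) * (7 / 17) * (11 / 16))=-0.07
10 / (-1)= -10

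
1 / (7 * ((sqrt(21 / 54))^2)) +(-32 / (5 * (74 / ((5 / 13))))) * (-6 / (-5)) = 0.33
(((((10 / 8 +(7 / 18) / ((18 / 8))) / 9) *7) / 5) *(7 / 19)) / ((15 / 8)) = 45178 / 1038825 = 0.04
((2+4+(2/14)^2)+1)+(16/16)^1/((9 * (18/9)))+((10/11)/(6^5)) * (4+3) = 14830331/2095632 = 7.08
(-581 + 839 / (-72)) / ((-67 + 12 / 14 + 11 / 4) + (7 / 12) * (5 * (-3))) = 298697 / 36360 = 8.21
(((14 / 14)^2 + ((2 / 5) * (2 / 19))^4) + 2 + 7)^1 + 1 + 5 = 1303210256 / 81450625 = 16.00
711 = 711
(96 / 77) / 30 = 16 / 385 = 0.04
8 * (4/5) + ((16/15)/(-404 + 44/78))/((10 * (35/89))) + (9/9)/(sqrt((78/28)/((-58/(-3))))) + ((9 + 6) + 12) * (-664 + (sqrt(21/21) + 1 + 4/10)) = -122919519528/6883625 + 2 * sqrt(2639)/39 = -17854.17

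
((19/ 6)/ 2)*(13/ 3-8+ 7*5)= 893/ 18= 49.61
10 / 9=1.11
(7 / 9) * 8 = 56 / 9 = 6.22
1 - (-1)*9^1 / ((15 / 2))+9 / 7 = 122 / 35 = 3.49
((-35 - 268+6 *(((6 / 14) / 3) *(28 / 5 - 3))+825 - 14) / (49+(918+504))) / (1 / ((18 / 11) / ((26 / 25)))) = 803610 / 1472471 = 0.55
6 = 6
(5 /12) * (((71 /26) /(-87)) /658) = -355 /17860752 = -0.00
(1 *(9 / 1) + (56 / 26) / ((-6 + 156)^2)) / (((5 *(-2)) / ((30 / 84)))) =-164533 / 511875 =-0.32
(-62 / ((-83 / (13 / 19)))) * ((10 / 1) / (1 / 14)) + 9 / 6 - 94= -66065 / 3154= -20.95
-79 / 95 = -0.83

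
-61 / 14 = -4.36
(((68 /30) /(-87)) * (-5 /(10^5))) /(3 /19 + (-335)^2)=323 /27826227900000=0.00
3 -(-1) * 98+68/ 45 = 4613/ 45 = 102.51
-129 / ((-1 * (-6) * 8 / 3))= -129 / 16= -8.06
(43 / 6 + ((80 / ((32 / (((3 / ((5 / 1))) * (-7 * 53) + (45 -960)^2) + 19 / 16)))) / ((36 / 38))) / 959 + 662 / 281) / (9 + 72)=358979059813 / 12572812224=28.55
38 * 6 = 228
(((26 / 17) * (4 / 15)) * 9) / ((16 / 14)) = 273 / 85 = 3.21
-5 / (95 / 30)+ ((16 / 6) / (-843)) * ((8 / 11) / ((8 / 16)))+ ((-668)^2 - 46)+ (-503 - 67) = 235530173086 / 528561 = 445606.42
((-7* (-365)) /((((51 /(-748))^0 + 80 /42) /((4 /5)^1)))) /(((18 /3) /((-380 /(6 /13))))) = -17670380 /183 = -96559.45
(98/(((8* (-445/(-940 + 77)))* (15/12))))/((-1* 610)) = -42287/1357250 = -0.03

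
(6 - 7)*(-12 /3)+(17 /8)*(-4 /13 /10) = 1023 /260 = 3.93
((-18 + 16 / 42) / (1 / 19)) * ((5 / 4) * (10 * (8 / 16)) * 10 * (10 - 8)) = -878750 / 21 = -41845.24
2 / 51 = 0.04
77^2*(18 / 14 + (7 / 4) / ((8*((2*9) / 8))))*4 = 590359 / 18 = 32797.72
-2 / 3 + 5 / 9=-1 / 9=-0.11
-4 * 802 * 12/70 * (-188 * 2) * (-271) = -1961294208/35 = -56036977.37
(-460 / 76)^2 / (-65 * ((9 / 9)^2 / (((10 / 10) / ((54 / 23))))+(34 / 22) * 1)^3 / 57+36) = -642507939975 / 548871985199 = -1.17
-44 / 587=-0.07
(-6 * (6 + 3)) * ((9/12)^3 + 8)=-14553/32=-454.78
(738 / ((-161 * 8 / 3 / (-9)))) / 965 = 9963 / 621460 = 0.02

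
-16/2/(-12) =2/3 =0.67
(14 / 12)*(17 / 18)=119 / 108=1.10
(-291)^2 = 84681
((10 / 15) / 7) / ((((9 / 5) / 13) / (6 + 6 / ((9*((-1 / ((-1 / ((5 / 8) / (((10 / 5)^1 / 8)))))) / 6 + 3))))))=4.26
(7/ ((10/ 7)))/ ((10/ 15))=147/ 20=7.35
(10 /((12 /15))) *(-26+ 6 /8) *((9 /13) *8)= -22725 /13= -1748.08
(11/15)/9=11/135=0.08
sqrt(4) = 2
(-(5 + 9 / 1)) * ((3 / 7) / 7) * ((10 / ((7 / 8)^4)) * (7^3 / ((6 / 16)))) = -655360 / 49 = -13374.69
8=8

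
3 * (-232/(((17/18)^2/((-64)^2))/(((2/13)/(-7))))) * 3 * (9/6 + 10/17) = 196740513792/447083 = 440053.67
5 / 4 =1.25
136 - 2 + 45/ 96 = 4303/ 32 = 134.47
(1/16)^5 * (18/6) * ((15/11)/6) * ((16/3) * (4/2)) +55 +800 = 616366085/720896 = 855.00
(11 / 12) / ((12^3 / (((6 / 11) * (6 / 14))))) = 1 / 8064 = 0.00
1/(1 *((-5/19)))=-19/5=-3.80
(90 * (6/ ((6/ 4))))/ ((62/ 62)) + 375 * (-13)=-4515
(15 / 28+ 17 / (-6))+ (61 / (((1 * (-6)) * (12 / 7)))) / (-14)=-1.87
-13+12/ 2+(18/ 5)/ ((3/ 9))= 3.80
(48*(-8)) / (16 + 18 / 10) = -1920 / 89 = -21.57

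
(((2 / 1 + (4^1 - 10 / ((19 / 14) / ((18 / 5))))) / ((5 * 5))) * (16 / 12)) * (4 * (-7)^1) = 2912 / 95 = 30.65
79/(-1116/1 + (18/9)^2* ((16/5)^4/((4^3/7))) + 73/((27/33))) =-444375/5517577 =-0.08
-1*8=-8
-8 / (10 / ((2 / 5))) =-0.32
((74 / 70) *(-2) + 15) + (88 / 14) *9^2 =522.03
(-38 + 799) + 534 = 1295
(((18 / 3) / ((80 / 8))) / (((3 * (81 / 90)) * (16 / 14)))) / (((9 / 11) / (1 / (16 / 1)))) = 77 / 5184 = 0.01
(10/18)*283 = 1415/9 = 157.22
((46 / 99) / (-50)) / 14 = -23 / 34650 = -0.00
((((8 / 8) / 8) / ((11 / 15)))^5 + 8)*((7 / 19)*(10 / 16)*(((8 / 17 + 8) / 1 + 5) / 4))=338387791442785 / 54546370920448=6.20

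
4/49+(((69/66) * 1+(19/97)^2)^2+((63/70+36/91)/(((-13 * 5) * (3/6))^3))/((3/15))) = 1.26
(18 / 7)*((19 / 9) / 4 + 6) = 235 / 14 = 16.79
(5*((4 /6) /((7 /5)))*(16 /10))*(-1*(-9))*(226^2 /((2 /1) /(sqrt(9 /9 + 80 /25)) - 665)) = -4891037760 /1857341 - 4903296*sqrt(105) /13001387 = -2637.22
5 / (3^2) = 0.56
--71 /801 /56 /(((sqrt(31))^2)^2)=71 /43106616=0.00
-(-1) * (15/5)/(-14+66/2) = 3/19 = 0.16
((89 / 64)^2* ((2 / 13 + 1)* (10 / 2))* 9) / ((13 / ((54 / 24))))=48120075 / 2768896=17.38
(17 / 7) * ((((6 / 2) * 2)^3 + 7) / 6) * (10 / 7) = 18955 / 147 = 128.95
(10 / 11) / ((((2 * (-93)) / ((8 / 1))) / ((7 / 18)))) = -140 / 9207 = -0.02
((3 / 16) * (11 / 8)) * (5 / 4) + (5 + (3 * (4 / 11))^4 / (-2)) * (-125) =-4019152235 / 7496192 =-536.16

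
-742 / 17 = -43.65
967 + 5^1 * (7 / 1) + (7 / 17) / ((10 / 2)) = 85177 / 85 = 1002.08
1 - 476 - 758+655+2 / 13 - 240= -10632 / 13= -817.85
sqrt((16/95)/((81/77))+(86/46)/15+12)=sqrt(190026391)/3933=3.50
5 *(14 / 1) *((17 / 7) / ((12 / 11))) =935 / 6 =155.83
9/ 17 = 0.53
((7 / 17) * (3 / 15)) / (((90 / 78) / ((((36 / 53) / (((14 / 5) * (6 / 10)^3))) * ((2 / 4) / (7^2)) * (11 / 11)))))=325 / 397341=0.00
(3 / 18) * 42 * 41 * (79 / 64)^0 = 287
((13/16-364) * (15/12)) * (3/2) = -87165/128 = -680.98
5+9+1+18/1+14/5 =179/5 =35.80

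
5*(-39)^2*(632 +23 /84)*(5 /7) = 3434601.66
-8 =-8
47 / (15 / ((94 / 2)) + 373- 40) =2209 / 15666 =0.14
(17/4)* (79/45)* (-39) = -17459/60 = -290.98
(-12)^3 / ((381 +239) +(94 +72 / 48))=-128 / 53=-2.42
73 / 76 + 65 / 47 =8371 / 3572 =2.34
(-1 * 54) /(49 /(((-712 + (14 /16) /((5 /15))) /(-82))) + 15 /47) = -14403150 /1595893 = -9.03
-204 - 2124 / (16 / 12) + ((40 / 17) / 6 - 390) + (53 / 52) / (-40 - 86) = -243554029 / 111384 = -2186.62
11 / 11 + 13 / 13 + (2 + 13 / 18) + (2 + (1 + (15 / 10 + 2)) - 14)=-25 / 9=-2.78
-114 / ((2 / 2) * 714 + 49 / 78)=-8892 / 55741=-0.16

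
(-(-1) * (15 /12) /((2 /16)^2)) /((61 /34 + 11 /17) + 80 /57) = 155040 /7451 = 20.81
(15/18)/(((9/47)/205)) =48175/54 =892.13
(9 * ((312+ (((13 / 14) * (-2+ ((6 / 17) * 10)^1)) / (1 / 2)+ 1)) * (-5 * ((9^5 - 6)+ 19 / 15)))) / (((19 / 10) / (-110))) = 109849348752000 / 2261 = 48584409001.33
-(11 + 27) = -38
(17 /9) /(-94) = -17 /846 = -0.02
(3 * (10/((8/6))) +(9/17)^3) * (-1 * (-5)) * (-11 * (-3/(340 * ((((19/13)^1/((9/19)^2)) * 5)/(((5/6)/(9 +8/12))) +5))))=7733146707/269329834616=0.03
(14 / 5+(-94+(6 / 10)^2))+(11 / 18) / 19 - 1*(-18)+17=-477157 / 8550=-55.81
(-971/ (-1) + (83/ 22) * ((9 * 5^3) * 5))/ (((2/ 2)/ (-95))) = -46382515/ 22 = -2108296.14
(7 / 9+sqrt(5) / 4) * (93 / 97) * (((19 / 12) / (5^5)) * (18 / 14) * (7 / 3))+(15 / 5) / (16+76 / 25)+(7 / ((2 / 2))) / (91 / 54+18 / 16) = 1767 * sqrt(5) / 4850000+348092606767 / 131373768750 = 2.65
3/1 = 3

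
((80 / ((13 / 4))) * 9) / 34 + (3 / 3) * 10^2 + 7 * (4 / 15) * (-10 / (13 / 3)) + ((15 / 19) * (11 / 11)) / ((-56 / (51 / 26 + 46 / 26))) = 48042529 / 470288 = 102.16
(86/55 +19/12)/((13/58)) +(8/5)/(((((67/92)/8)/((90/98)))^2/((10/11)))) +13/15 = 2511380075213/15412667270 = 162.94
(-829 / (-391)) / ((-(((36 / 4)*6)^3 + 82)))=-829 / 61600486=-0.00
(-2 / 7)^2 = 4 / 49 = 0.08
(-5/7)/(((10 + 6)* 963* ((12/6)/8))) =-5/26964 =-0.00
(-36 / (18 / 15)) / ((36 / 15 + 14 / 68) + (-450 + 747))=-5100 / 50933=-0.10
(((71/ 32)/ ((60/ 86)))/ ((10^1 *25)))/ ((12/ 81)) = 27477/ 320000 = 0.09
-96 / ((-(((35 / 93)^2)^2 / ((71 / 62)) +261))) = 16447491936 / 44719619951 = 0.37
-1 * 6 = -6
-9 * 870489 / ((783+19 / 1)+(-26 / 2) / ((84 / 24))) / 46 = -54840807 / 257048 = -213.35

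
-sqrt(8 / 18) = -2 / 3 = -0.67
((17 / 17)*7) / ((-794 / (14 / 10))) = -0.01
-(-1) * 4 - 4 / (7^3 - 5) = 674 / 169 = 3.99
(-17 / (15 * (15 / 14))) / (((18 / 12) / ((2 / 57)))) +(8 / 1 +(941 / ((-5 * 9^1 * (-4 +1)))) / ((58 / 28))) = 12653182 / 1115775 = 11.34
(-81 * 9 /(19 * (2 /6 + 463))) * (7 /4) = -15309 /105640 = -0.14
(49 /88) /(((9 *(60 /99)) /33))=539 /160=3.37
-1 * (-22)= 22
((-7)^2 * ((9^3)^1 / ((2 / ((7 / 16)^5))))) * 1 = 600362847 / 2097152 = 286.28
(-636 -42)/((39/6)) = -1356/13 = -104.31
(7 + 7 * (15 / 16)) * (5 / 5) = 217 / 16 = 13.56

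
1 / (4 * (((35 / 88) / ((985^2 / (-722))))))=-2134495 / 2527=-844.68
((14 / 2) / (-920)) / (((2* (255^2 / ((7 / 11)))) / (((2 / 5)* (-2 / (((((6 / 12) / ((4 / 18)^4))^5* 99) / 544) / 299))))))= 170993385472 / 1266046091119805191272635625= 0.00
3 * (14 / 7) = 6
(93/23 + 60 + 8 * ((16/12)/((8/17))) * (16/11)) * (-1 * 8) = -589064/759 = -776.11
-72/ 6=-12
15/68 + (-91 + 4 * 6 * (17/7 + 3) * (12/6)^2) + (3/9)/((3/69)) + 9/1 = 638359/1428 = 447.03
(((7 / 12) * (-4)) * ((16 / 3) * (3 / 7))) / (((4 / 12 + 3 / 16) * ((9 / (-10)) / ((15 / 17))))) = 512 / 51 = 10.04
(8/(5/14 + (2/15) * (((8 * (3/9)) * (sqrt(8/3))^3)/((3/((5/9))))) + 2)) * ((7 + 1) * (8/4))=94281884928/1710527635 - 4682022912 * sqrt(6)/1710527635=48.41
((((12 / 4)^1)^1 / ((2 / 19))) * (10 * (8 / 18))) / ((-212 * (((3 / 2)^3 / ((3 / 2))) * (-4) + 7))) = 95 / 318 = 0.30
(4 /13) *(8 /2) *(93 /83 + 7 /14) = 2152 /1079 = 1.99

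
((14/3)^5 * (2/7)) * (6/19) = 307328/1539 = 199.69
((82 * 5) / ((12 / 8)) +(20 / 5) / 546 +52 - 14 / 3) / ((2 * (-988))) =-10943 / 67431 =-0.16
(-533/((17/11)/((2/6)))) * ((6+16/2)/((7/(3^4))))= -18623.65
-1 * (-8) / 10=4 / 5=0.80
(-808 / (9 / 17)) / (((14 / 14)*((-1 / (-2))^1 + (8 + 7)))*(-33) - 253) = 27472 / 13761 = 2.00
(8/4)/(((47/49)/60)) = 125.11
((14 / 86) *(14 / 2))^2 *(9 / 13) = 21609 / 24037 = 0.90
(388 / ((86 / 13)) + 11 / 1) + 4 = 3167 / 43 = 73.65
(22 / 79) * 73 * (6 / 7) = 9636 / 553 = 17.42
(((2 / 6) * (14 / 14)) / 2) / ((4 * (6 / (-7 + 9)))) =1 / 72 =0.01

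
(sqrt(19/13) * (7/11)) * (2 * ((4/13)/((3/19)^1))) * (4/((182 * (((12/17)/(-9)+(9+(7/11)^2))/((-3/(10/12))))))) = -511632 * sqrt(247)/316115345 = -0.03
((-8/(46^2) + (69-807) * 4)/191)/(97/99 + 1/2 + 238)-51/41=-257016429393/196429616783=-1.31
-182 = -182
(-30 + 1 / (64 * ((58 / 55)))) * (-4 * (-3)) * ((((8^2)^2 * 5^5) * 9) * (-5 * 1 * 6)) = 36062820000000 / 29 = 1243545517241.38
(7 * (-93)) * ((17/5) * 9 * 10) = -199206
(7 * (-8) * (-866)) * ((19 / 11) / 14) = 65816 / 11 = 5983.27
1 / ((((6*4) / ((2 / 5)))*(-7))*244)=-1 / 102480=-0.00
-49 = -49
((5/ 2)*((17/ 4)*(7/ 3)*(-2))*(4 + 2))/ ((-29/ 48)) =14280/ 29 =492.41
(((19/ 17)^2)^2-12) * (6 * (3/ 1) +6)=-20926344/ 83521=-250.55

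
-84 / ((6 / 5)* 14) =-5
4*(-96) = -384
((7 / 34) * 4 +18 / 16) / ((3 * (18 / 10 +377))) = 1325 / 772752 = 0.00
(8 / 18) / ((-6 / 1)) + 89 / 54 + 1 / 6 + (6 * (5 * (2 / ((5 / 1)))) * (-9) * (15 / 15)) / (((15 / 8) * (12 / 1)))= -413 / 135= -3.06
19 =19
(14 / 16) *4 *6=21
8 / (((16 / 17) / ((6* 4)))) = 204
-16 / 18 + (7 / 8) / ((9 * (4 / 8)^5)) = 20 / 9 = 2.22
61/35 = 1.74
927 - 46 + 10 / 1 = 891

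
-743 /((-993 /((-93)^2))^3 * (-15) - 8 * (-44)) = -5934737114847 /2811792984863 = -2.11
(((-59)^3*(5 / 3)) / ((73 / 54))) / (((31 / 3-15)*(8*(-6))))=-9242055 / 8176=-1130.39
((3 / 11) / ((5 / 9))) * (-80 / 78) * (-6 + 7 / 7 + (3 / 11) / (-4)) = 4014 / 1573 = 2.55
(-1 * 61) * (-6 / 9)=122 / 3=40.67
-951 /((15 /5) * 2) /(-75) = 317 /150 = 2.11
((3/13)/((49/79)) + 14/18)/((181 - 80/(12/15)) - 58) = 6592/131859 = 0.05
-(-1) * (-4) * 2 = -8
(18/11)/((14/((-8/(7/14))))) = -144/77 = -1.87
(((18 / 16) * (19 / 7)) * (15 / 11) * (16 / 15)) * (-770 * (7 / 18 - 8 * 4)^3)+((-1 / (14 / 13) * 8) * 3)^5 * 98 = -23931414854159 / 55566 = -430684498.69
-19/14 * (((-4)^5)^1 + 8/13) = 126388/91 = 1388.88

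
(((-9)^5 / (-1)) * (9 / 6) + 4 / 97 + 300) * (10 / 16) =86207335 / 1552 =55545.96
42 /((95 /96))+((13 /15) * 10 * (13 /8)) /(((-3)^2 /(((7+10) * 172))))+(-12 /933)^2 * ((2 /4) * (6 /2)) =4617.96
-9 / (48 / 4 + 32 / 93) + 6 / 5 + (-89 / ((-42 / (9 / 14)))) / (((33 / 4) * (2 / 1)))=244621 / 441980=0.55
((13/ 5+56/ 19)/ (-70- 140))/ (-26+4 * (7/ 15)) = 527/ 481460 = 0.00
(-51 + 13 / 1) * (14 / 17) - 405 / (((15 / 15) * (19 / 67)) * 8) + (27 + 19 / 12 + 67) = -885515 / 7752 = -114.23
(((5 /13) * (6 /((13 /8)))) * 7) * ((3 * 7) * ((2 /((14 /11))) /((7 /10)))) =468.64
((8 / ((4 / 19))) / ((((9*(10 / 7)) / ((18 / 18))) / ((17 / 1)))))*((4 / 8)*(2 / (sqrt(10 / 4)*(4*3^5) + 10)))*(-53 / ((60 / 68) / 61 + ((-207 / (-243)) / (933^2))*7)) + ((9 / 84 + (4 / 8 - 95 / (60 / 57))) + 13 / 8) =-78858044643446901*sqrt(10) / 2082658636559300 - 508727959148729787 / 5831444182366040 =-206.98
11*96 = 1056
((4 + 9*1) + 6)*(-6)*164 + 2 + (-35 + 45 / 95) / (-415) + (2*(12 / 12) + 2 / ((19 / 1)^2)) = -2800328686 / 149815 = -18691.91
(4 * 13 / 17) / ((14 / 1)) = 26 / 119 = 0.22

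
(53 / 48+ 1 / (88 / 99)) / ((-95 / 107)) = -11449 / 4560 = -2.51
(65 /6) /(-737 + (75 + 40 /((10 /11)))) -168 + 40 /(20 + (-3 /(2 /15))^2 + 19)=-452729783 /2695716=-167.94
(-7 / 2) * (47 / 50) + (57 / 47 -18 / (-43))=-335209 / 202100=-1.66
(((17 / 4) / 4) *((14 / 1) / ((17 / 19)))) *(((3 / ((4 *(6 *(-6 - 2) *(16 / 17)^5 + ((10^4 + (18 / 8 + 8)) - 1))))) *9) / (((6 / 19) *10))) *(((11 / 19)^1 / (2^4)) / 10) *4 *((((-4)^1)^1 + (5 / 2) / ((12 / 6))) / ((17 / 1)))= -0.00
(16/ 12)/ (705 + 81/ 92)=368/ 194823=0.00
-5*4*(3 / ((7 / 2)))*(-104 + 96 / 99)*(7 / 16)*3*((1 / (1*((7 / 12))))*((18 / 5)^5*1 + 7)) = 4679212464 / 1925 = 2430759.72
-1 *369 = -369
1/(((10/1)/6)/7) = 21/5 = 4.20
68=68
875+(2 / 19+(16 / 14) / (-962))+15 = 56942628 / 63973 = 890.10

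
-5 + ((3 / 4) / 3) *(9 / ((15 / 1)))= -97 / 20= -4.85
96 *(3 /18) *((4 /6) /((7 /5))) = 160 /21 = 7.62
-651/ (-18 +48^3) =-217/ 36858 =-0.01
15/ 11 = 1.36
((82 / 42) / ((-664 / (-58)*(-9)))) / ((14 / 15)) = -5945 / 292824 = -0.02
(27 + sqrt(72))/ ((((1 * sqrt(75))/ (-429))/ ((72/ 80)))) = -34749 * sqrt(3)/ 50- 3861 * sqrt(6)/ 25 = -1582.04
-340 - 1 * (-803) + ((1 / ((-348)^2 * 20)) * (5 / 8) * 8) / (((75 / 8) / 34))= 1051334117 / 2270700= 463.00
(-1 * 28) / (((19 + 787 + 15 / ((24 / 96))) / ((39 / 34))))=-273 / 7361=-0.04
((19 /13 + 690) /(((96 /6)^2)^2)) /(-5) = -0.00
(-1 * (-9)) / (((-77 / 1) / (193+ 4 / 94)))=-81657 / 3619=-22.56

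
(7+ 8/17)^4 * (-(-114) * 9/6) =44484733611/83521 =532617.35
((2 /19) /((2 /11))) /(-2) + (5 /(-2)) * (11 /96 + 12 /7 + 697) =-44620627 /25536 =-1747.36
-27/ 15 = -9/ 5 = -1.80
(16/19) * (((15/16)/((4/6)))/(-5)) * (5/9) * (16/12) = -10/57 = -0.18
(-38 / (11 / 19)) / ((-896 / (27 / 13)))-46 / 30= -1327267 / 960960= -1.38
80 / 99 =0.81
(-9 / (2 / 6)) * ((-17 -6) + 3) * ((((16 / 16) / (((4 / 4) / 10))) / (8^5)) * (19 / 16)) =12825 / 65536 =0.20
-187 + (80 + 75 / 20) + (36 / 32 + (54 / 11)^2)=-75529 / 968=-78.03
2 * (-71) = -142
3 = 3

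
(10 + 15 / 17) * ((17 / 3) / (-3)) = -185 / 9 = -20.56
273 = 273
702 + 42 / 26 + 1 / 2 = 18307 / 26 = 704.12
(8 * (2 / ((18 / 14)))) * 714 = 26656 / 3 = 8885.33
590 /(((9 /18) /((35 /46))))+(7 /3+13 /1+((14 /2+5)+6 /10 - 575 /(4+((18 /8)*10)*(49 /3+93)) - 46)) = 747667513 /850080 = 879.53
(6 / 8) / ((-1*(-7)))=3 / 28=0.11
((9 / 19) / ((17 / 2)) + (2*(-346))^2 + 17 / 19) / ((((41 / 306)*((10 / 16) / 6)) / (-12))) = -1603653593472 / 3895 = -411721076.63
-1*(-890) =890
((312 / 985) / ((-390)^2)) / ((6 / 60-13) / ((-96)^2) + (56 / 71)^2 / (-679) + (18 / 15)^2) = 2002849792 / 1382683207415965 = 0.00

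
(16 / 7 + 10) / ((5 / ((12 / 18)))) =172 / 105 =1.64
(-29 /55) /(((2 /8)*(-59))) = 116 /3245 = 0.04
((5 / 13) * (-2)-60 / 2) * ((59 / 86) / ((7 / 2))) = -6.03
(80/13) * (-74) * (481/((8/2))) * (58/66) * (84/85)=-8893024/187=-47556.28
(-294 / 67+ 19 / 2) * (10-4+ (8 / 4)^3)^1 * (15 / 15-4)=-14385 / 67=-214.70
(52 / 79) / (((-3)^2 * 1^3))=52 / 711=0.07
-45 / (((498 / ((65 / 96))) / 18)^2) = -190125 / 7054336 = -0.03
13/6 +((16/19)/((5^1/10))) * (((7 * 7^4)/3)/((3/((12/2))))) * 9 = 19361911/114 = 169841.32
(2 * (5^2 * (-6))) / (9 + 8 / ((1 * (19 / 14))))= -5700 / 283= -20.14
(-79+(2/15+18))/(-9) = 913/135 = 6.76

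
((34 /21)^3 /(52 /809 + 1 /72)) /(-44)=-1.23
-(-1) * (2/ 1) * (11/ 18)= 11/ 9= 1.22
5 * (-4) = -20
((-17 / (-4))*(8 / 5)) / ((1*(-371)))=-0.02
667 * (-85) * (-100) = 5669500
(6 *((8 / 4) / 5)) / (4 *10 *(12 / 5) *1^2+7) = 12 / 515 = 0.02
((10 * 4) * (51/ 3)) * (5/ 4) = 850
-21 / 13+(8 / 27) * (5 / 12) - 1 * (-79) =81616 / 1053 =77.51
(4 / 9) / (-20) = -1 / 45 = -0.02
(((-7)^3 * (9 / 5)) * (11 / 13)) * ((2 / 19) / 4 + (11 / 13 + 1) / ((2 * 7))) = -2653497 / 32110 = -82.64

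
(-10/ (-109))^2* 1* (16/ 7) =1600/ 83167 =0.02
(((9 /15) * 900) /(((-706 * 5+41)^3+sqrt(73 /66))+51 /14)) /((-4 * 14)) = 945 * sqrt(4818) /11667446760702580086987271+2648979835343325 /11667446760702580086987271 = 0.00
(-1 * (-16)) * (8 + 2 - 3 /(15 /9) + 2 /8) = 135.20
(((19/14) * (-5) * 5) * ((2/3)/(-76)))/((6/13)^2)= 4225/3024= 1.40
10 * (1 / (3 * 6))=5 / 9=0.56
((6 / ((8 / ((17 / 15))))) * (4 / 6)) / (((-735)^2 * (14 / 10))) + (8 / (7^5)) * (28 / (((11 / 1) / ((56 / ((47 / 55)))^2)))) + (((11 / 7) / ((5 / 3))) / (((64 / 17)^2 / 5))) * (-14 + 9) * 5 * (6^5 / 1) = -207402871844777233 / 3207743683200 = -64656.93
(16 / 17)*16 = 256 / 17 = 15.06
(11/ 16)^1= 0.69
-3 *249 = -747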